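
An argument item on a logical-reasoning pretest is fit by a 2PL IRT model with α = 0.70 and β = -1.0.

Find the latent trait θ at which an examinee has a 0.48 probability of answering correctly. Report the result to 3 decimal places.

-1.114

P(θ) = 1 / (1 + exp(−α(θ − β)))
logit = ln(0.4800/0.5200) = -0.0800
θ = β + logit/(α) = -1.0 + (-0.0800)/0.7000 = -1.1143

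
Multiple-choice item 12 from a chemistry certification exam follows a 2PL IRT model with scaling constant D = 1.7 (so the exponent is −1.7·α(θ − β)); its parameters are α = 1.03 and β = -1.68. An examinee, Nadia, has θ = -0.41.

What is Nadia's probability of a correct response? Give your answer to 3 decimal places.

0.902

P(θ) = 1 / (1 + exp(−D·α(θ − β)))
Exponent: 1.7 × 1.03 × (-0.41 − (-1.68)) = 2.2238
1/(1 + e^{-2.2238}) = 0.9024
P = 0.9024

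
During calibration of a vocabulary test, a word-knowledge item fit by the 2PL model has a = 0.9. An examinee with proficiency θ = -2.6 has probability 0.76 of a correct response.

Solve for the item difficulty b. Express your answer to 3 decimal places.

P(θ) = 1 / (1 + exp(−a(θ − b)))
logit(0.76) = ln(0.76/0.24) = 1.1527
b = θ − logit/(a) = -2.6 − 1.1527/0.9000 = -3.8808

-3.881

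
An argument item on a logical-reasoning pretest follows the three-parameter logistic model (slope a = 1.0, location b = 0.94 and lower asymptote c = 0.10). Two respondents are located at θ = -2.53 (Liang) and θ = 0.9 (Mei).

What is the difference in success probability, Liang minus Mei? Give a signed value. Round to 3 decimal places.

P(θ) = c + (1 − c) · 1 / (1 + exp(−a(θ − b)))
P(Liang) = 0.1272  [exponent -3.4700]
P(Mei) = 0.5410  [exponent -0.0400]
Difference = 0.1272 − 0.5410 = -0.4138

-0.414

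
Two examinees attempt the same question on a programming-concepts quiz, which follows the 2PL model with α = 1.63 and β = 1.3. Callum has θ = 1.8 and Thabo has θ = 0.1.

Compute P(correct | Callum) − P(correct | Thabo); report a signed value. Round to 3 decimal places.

0.569

P(θ) = 1 / (1 + exp(−α(θ − β)))
P(Callum) = 0.6932  [exponent 0.8150]
P(Thabo) = 0.1239  [exponent -1.9560]
Difference = 0.6932 − 0.1239 = 0.5693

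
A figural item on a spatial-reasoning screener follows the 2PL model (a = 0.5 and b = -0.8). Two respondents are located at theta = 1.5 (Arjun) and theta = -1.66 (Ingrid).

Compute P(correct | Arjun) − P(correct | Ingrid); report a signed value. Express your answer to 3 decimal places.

P(theta) = 1 / (1 + exp(−a(theta − b)))
P(Arjun) = 0.7595  [exponent 1.1500]
P(Ingrid) = 0.3941  [exponent -0.4300]
Difference = 0.7595 − 0.3941 = 0.3654

0.365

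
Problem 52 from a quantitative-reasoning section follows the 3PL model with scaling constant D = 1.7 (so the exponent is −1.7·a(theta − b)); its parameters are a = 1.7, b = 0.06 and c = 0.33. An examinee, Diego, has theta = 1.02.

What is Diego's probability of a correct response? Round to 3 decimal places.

P(theta) = c + (1 − c) · 1 / (1 + exp(−D·a(theta − b)))
Exponent: 1.7 × 1.7 × (1.02 − 0.06) = 2.7744
1/(1 + e^{-2.7744}) = 0.9413
P = 0.33 + 0.67 × 0.9413 = 0.9607

0.961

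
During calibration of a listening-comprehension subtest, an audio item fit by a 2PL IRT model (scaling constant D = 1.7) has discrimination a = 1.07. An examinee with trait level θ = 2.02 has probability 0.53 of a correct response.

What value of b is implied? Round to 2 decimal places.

P(θ) = 1 / (1 + exp(−D·a(θ − b)))
logit(0.53) = ln(0.53/0.47) = 0.1201
b = θ − logit/(1.7·a) = 2.02 − 0.1201/1.8190 = 1.9540

1.95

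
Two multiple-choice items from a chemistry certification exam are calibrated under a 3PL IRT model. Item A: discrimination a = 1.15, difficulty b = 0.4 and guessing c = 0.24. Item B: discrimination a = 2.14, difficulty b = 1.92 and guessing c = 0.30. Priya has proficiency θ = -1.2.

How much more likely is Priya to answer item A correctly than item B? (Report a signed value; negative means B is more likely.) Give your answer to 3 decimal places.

P(θ) = c + (1 − c) · 1 / (1 + exp(−a(θ − b)))
P_A = 0.3442
P_B = 0.3009
P_A − P_B = 0.0433

0.043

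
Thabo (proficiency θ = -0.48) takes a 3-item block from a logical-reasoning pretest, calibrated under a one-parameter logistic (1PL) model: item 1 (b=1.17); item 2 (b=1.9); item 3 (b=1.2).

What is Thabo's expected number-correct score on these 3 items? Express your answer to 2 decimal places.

P(θ) = 1 / (1 + exp(−(θ − b)))
P_1 = 1/(1+e^{1.6500}) = 0.1611
P_2 = 1/(1+e^{2.3800}) = 0.0847
P_3 = 1/(1+e^{1.6800}) = 0.1571
E[score] = 0.1611 + 0.0847 + 0.1571 = 0.4029

0.40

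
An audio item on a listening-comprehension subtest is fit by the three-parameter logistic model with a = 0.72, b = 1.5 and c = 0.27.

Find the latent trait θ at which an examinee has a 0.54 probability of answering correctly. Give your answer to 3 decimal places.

0.760

P(θ) = c + (1 − c) · 1 / (1 + exp(−a(θ − b)))
Remove guessing floor: (0.54 − 0.27)/(1 − 0.27) = 0.3699
logit = ln(0.3699/0.6301) = -0.5328
θ = b + logit/(a) = 1.5 + (-0.5328)/0.7200 = 0.7600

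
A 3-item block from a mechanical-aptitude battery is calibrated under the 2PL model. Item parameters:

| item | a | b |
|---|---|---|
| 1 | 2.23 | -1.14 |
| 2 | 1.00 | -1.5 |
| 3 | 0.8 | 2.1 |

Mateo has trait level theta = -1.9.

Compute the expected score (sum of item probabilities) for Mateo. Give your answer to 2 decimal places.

0.60

P(theta) = 1 / (1 + exp(−a(theta − b)))
P_1 = 1/(1+e^{1.6948}) = 0.1551
P_2 = 1/(1+e^{0.4000}) = 0.4013
P_3 = 1/(1+e^{3.2000}) = 0.0392
E[score] = 0.1551 + 0.4013 + 0.0392 = 0.5956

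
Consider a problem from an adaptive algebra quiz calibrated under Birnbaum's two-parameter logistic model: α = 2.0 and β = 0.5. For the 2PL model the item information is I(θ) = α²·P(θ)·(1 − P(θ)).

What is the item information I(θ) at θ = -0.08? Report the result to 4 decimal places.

0.7268

P = 1/(1+e^{1.1600}) = 0.2387
P(1−P) = 0.2387 × 0.7613 = 0.1817
I = α² × P(1−P) = 2.0² × 0.1817 = 0.72682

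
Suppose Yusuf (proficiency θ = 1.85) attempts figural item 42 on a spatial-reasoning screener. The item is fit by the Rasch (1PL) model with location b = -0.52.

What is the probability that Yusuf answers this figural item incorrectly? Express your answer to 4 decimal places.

P(θ) = 1 / (1 + exp(−(θ − b)))
Exponent: (1.85 − (-0.52)) = 2.3700
1/(1 + e^{-2.3700}) = 0.9145
P = 0.9145
P(incorrect) = 1 − 0.9145 = 0.0855

0.0855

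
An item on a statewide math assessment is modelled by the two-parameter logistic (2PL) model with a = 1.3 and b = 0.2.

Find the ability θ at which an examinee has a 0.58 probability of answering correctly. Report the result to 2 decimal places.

0.45

P(θ) = 1 / (1 + exp(−a(θ − b)))
logit = ln(0.5800/0.4200) = 0.3228
θ = b + logit/(a) = 0.2 + 0.3228/1.3000 = 0.4483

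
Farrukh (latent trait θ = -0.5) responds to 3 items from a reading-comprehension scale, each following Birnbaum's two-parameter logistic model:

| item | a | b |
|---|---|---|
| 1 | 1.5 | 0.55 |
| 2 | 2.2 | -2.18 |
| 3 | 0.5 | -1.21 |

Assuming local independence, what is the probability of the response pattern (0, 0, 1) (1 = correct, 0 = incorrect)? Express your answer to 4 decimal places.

0.0118

P(θ) = 1 / (1 + exp(−a(θ − b)))
P_1 = 1/(1+e^{1.5750}) = 0.1715
P_2 = 1/(1+e^{-3.6960}) = 0.9758
P_3 = 1/(1+e^{-0.3550}) = 0.5878
L = (1−P_1) × (1−P_2) × P_3 = 0.8285 × 0.0242 × 0.5878 = 0.01180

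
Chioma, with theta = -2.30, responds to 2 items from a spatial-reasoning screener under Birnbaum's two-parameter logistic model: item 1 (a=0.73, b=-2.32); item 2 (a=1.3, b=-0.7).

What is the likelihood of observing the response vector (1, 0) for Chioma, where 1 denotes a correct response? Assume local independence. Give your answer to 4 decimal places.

P(theta) = 1 / (1 + exp(−a(theta − b)))
P_1 = 1/(1+e^{-0.0146}) = 0.5036
P_2 = 1/(1+e^{2.0800}) = 0.1111
L = P_1 × (1−P_2) = 0.5036 × 0.8889 = 0.44772

0.4477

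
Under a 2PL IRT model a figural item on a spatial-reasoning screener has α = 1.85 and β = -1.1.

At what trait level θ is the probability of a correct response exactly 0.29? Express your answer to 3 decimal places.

P(θ) = 1 / (1 + exp(−α(θ − β)))
logit = ln(0.2900/0.7100) = -0.8954
θ = β + logit/(α) = -1.1 + (-0.8954)/1.8500 = -1.5840

-1.584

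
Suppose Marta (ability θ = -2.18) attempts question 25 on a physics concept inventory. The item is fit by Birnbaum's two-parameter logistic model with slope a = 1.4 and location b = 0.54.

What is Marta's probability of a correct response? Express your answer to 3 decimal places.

0.022

P(θ) = 1 / (1 + exp(−a(θ − b)))
Exponent: 1.4 × (-2.18 − 0.54) = -3.8080
1/(1 + e^{3.8080}) = 0.0217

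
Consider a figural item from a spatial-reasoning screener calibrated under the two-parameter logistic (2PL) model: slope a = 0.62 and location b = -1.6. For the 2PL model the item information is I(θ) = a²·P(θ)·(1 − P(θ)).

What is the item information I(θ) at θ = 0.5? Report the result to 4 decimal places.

0.0646

P = 1/(1+e^{-1.3020}) = 0.7862
P(1−P) = 0.7862 × 0.2138 = 0.1681
I = a² × P(1−P) = 0.62² × 0.1681 = 0.06462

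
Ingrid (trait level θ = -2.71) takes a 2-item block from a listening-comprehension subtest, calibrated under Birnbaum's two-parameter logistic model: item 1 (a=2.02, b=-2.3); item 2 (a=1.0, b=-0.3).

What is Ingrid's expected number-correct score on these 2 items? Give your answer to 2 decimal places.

0.39

P(θ) = 1 / (1 + exp(−a(θ − b)))
P_1 = 1/(1+e^{0.8282}) = 0.3040
P_2 = 1/(1+e^{2.4100}) = 0.0824
E[score] = 0.3040 + 0.0824 = 0.3864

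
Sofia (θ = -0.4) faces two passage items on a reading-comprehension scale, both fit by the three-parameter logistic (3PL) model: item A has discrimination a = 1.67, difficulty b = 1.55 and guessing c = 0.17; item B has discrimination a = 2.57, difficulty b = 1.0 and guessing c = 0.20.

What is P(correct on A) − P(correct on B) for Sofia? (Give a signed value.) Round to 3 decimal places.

P(θ) = c + (1 − c) · 1 / (1 + exp(−a(θ − b)))
P_A = 0.2008
P_B = 0.2213
P_A − P_B = -0.0205

-0.021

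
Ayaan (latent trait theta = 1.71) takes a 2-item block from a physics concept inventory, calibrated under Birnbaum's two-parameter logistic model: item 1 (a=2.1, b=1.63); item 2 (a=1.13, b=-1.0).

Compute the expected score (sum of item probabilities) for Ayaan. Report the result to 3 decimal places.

P(theta) = 1 / (1 + exp(−a(theta − b)))
P_1 = 1/(1+e^{-0.1680}) = 0.5419
P_2 = 1/(1+e^{-3.0623}) = 0.9553
E[score] = 0.5419 + 0.9553 = 1.4972

1.497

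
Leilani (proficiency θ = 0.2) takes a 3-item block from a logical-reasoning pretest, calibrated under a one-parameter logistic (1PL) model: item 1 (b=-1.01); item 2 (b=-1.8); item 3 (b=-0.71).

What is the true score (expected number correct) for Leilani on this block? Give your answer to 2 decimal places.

P(θ) = 1 / (1 + exp(−(θ − b)))
P_1 = 1/(1+e^{-1.2100}) = 0.7703
P_2 = 1/(1+e^{-2.0000}) = 0.8808
P_3 = 1/(1+e^{-0.9100}) = 0.7130
E[score] = 0.7703 + 0.8808 + 0.7130 = 2.3641

2.36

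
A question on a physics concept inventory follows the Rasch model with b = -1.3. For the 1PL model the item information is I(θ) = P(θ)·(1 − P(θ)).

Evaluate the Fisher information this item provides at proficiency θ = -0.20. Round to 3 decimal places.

0.187

P = 1/(1+e^{-1.1000}) = 0.7503
P(1−P) = 0.7503 × 0.2497 = 0.1874
I = P(1−P) = 0.18737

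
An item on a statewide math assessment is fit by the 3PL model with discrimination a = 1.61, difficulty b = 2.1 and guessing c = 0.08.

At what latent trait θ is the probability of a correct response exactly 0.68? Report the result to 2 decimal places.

P(θ) = c + (1 − c) · 1 / (1 + exp(−a(θ − b)))
Remove guessing floor: (0.68 − 0.08)/(1 − 0.08) = 0.6522
logit = ln(0.6522/0.3478) = 0.6286
θ = b + logit/(a) = 2.1 + 0.6286/1.6100 = 2.4904

2.49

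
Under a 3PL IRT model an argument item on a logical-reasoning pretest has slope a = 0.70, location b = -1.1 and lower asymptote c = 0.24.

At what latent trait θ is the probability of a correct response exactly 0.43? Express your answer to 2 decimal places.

P(θ) = c + (1 − c) · 1 / (1 + exp(−a(θ − b)))
Remove guessing floor: (0.43 − 0.24)/(1 − 0.24) = 0.2500
logit = ln(0.2500/0.7500) = -1.0986
θ = b + logit/(a) = -1.1 + (-1.0986)/0.7000 = -2.6694

-2.67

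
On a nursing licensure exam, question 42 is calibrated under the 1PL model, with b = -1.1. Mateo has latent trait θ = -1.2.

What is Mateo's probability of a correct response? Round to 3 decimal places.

P(θ) = 1 / (1 + exp(−(θ − b)))
Exponent: (-1.2 − (-1.1)) = -0.1000
1/(1 + e^{0.1000}) = 0.4750
P = 0.4750

0.475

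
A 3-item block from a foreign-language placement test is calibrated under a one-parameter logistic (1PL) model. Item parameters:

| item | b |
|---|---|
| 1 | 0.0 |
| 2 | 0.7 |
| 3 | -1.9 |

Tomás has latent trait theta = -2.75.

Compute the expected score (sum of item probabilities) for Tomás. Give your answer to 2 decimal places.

P(theta) = 1 / (1 + exp(−(theta − b)))
P_1 = 1/(1+e^{2.7500}) = 0.0601
P_2 = 1/(1+e^{3.4500}) = 0.0308
P_3 = 1/(1+e^{0.8500}) = 0.2994
E[score] = 0.0601 + 0.0308 + 0.2994 = 0.3903

0.39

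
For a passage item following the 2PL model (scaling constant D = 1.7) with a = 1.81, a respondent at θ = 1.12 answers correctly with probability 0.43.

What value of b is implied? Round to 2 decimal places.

P(θ) = 1 / (1 + exp(−D·a(θ − b)))
logit(0.43) = ln(0.43/0.57) = -0.2819
b = θ − logit/(1.7·a) = 1.12 − (-0.2819)/3.0770 = 1.2116

1.21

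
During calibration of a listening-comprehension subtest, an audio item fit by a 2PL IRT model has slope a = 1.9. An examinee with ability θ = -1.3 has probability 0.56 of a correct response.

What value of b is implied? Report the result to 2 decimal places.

-1.43

P(θ) = 1 / (1 + exp(−a(θ − b)))
logit(0.56) = ln(0.56/0.44) = 0.2412
b = θ − logit/(a) = -1.3 − 0.2412/1.9000 = -1.4269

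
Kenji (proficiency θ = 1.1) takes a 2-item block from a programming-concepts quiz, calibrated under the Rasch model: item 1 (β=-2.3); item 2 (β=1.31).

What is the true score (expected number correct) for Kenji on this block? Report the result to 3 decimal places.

1.415

P(θ) = 1 / (1 + exp(−(θ − β)))
P_1 = 1/(1+e^{-3.4000}) = 0.9677
P_2 = 1/(1+e^{0.2100}) = 0.4477
E[score] = 0.9677 + 0.4477 = 1.4154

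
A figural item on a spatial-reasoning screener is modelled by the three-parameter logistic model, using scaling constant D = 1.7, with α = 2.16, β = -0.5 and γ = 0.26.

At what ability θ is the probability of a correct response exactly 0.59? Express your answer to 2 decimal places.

P(θ) = γ + (1 − γ) · 1 / (1 + exp(−D·α(θ − β)))
Remove guessing floor: (0.59 − 0.26)/(1 − 0.26) = 0.4459
logit = ln(0.4459/0.5541) = -0.2171
θ = β + logit/(1.7·α) = -0.5 + (-0.2171)/3.6720 = -0.5591

-0.56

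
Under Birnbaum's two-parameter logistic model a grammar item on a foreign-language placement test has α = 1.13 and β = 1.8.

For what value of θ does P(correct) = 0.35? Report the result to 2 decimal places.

1.25

P(θ) = 1 / (1 + exp(−α(θ − β)))
logit = ln(0.3500/0.6500) = -0.6190
θ = β + logit/(α) = 1.8 + (-0.6190)/1.1300 = 1.2522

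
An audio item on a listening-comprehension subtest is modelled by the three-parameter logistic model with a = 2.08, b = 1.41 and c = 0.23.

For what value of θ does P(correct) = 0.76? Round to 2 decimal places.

1.79

P(θ) = c + (1 − c) · 1 / (1 + exp(−a(θ − b)))
Remove guessing floor: (0.76 − 0.23)/(1 − 0.23) = 0.6883
logit = ln(0.6883/0.3117) = 0.7922
θ = b + logit/(a) = 1.41 + 0.7922/2.0800 = 1.7909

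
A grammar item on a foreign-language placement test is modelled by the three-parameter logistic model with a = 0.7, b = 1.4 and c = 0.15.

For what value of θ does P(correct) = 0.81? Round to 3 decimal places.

P(θ) = c + (1 − c) · 1 / (1 + exp(−a(θ − b)))
Remove guessing floor: (0.81 − 0.15)/(1 − 0.15) = 0.7765
logit = ln(0.7765/0.2235) = 1.2452
θ = b + logit/(a) = 1.4 + 1.2452/0.7000 = 3.1789

3.179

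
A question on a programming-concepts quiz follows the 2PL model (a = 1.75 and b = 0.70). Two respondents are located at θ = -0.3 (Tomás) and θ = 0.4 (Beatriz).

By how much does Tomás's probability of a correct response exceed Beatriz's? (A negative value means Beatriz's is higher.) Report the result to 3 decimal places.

P(θ) = 1 / (1 + exp(−a(θ − b)))
P(Tomás) = 0.1480  [exponent -1.7500]
P(Beatriz) = 0.3717  [exponent -0.5250]
Difference = 0.1480 − 0.3717 = -0.2236

-0.224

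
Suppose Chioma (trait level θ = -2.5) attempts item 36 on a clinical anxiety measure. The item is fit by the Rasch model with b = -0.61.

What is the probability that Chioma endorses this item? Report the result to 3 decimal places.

0.131

P(θ) = 1 / (1 + exp(−(θ − b)))
Exponent: (-2.5 − (-0.61)) = -1.8900
1/(1 + e^{1.8900}) = 0.1312
P = 0.1312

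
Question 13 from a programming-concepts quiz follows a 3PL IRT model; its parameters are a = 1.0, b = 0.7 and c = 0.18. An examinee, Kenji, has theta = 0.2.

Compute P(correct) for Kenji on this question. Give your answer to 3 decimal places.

P(theta) = c + (1 − c) · 1 / (1 + exp(−a(theta − b)))
Exponent: 1.0 × (0.2 − 0.7) = -0.5000
1/(1 + e^{0.5000}) = 0.3775
P = 0.18 + 0.82 × 0.3775 = 0.4896

0.490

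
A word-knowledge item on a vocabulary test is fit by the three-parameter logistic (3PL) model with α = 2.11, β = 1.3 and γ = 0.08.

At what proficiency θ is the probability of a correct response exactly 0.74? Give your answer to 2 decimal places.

1.74

P(θ) = γ + (1 − γ) · 1 / (1 + exp(−α(θ − β)))
Remove guessing floor: (0.74 − 0.08)/(1 − 0.08) = 0.7174
logit = ln(0.7174/0.2826) = 0.9316
θ = β + logit/(α) = 1.3 + 0.9316/2.1100 = 1.7415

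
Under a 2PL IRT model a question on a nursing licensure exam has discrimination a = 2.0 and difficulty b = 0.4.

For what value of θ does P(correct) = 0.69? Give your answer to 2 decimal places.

0.80

P(θ) = 1 / (1 + exp(−a(θ − b)))
logit = ln(0.6900/0.3100) = 0.8001
θ = b + logit/(a) = 0.4 + 0.8001/2.0000 = 0.8001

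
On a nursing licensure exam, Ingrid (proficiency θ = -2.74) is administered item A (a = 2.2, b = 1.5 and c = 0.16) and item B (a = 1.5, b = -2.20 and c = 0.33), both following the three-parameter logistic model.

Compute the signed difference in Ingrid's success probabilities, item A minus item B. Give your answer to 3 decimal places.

-0.376

P(θ) = c + (1 − c) · 1 / (1 + exp(−a(θ − b)))
P_A = 0.1601
P_B = 0.5363
P_A − P_B = -0.3762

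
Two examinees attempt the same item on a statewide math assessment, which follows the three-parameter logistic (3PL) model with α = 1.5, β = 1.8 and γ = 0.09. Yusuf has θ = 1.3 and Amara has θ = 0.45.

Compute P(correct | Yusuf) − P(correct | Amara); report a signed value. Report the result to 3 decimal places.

0.186

P(θ) = γ + (1 − γ) · 1 / (1 + exp(−α(θ − β)))
P(Yusuf) = 0.3819  [exponent -0.7500]
P(Amara) = 0.1961  [exponent -2.0250]
Difference = 0.3819 − 0.1961 = 0.1858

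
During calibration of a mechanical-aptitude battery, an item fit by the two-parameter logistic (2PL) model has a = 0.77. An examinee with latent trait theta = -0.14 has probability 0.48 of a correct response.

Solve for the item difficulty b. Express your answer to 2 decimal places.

P(theta) = 1 / (1 + exp(−a(theta − b)))
logit(0.48) = ln(0.48/0.52) = -0.0800
b = theta − logit/(a) = -0.14 − (-0.0800)/0.7700 = -0.0360

-0.04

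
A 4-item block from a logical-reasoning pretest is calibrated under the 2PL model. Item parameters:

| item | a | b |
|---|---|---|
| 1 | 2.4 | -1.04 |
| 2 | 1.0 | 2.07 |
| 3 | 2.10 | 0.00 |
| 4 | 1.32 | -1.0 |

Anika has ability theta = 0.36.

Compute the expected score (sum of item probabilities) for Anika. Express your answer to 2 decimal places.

P(theta) = 1 / (1 + exp(−a(theta − b)))
P_1 = 1/(1+e^{-3.3600}) = 0.9664
P_2 = 1/(1+e^{1.7100}) = 0.1532
P_3 = 1/(1+e^{-0.7560}) = 0.6805
P_4 = 1/(1+e^{-1.7952}) = 0.8576
E[score] = 0.9664 + 0.1532 + 0.6805 + 0.8576 = 2.6576

2.66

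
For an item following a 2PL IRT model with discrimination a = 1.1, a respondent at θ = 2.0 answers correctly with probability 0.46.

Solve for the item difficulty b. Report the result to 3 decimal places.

2.146

P(θ) = 1 / (1 + exp(−a(θ − b)))
logit(0.46) = ln(0.46/0.54) = -0.1603
b = θ − logit/(a) = 2.0 − (-0.1603)/1.1000 = 2.1458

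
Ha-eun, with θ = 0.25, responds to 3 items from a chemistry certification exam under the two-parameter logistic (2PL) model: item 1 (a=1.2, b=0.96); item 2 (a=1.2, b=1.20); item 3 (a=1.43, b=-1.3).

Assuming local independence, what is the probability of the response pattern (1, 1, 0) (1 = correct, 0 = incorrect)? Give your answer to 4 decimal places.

0.0071

P(θ) = 1 / (1 + exp(−a(θ − b)))
P_1 = 1/(1+e^{0.8520}) = 0.2990
P_2 = 1/(1+e^{1.1400}) = 0.2423
P_3 = 1/(1+e^{-2.2165}) = 0.9017
L = P_1 × P_2 × (1−P_3) = 0.2990 × 0.2423 × 0.0983 = 0.00712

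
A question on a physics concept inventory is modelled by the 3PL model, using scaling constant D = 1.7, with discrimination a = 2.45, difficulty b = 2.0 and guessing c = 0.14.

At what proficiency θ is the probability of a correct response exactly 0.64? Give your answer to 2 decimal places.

P(θ) = c + (1 − c) · 1 / (1 + exp(−D·a(θ − b)))
Remove guessing floor: (0.64 − 0.14)/(1 − 0.14) = 0.5814
logit = ln(0.5814/0.4186) = 0.3285
θ = b + logit/(1.7·a) = 2.0 + 0.3285/4.1650 = 2.0789

2.08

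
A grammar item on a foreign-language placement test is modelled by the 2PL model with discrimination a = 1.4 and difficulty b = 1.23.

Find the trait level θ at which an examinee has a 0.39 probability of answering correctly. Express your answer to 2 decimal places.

0.91

P(θ) = 1 / (1 + exp(−a(θ − b)))
logit = ln(0.3900/0.6100) = -0.4473
θ = b + logit/(a) = 1.23 + (-0.4473)/1.4000 = 0.9105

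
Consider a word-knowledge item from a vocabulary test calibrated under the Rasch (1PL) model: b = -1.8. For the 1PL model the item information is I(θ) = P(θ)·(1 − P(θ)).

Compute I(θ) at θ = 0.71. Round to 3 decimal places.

P = 1/(1+e^{-2.5100}) = 0.9248
P(1−P) = 0.9248 × 0.0752 = 0.0695
I = P(1−P) = 0.06951

0.070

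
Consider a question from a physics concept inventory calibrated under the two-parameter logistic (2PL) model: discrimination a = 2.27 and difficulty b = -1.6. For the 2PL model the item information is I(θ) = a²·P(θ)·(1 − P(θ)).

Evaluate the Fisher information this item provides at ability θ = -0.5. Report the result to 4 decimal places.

0.3622

P = 1/(1+e^{-2.4970}) = 0.9239
P(1−P) = 0.9239 × 0.0761 = 0.0703
I = a² × P(1−P) = 2.27² × 0.0703 = 0.36216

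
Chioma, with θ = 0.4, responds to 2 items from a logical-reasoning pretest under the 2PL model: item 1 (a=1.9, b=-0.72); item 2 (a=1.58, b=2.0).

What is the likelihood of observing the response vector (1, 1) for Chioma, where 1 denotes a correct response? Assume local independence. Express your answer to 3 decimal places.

0.066

P(θ) = 1 / (1 + exp(−a(θ − b)))
P_1 = 1/(1+e^{-2.1280}) = 0.8936
P_2 = 1/(1+e^{2.5280}) = 0.0739
L = P_1 × P_2 = 0.8936 × 0.0739 = 0.06605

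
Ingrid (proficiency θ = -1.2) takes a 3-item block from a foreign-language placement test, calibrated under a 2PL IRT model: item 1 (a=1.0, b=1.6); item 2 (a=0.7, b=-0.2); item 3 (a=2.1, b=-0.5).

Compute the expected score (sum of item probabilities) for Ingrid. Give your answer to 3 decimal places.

0.576

P(θ) = 1 / (1 + exp(−a(θ − b)))
P_1 = 1/(1+e^{2.8000}) = 0.0573
P_2 = 1/(1+e^{0.7000}) = 0.3318
P_3 = 1/(1+e^{1.4700}) = 0.1869
E[score] = 0.0573 + 0.3318 + 0.1869 = 0.5761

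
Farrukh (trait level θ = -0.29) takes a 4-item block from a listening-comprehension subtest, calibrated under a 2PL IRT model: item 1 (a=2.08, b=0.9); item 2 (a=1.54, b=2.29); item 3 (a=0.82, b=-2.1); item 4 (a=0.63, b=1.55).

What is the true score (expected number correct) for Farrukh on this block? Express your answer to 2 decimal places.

1.15

P(θ) = 1 / (1 + exp(−a(θ − b)))
P_1 = 1/(1+e^{2.4752}) = 0.0776
P_2 = 1/(1+e^{3.9732}) = 0.0185
P_3 = 1/(1+e^{-1.4842}) = 0.8152
P_4 = 1/(1+e^{1.1592}) = 0.2388
E[score] = 0.0776 + 0.0185 + 0.8152 + 0.2388 = 1.1501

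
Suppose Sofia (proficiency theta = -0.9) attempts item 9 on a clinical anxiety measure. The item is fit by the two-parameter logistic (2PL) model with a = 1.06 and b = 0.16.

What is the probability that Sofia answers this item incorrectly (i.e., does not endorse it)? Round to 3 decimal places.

0.755

P(theta) = 1 / (1 + exp(−a(theta − b)))
Exponent: 1.06 × (-0.9 − 0.16) = -1.1236
1/(1 + e^{1.1236}) = 0.2453
P(incorrect) = 1 − 0.2453 = 0.7547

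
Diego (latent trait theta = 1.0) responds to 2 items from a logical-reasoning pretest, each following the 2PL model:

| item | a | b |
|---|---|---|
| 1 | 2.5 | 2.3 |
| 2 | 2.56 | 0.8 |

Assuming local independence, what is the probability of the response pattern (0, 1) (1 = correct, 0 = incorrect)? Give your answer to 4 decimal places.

0.6019

P(theta) = 1 / (1 + exp(−a(theta − b)))
P_1 = 1/(1+e^{3.2500}) = 0.0373
P_2 = 1/(1+e^{-0.5120}) = 0.6253
L = (1−P_1) × P_2 = 0.9627 × 0.6253 = 0.60194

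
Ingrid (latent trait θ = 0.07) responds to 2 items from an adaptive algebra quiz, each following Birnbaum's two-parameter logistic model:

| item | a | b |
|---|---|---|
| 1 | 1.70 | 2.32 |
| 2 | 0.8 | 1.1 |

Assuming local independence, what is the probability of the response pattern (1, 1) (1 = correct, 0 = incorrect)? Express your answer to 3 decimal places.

P(θ) = 1 / (1 + exp(−a(θ − b)))
P_1 = 1/(1+e^{3.8250}) = 0.0214
P_2 = 1/(1+e^{0.8240}) = 0.3049
L = P_1 × P_2 = 0.0214 × 0.3049 = 0.00651

0.007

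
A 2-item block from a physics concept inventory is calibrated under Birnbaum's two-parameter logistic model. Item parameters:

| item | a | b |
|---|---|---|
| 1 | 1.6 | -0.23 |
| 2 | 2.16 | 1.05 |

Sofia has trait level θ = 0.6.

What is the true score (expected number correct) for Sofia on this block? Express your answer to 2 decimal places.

P(θ) = 1 / (1 + exp(−a(θ − b)))
P_1 = 1/(1+e^{-1.3280}) = 0.7905
P_2 = 1/(1+e^{0.9720}) = 0.2745
E[score] = 0.7905 + 0.2745 = 1.0650

1.06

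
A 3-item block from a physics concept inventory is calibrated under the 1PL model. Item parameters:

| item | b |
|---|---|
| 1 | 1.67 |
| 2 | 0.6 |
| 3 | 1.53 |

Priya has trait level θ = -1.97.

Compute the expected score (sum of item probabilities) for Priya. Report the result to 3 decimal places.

P(θ) = 1 / (1 + exp(−(θ − b)))
P_1 = 1/(1+e^{3.6400}) = 0.0256
P_2 = 1/(1+e^{2.5700}) = 0.0711
P_3 = 1/(1+e^{3.5000}) = 0.0293
E[score] = 0.0256 + 0.0711 + 0.0293 = 0.1260

0.126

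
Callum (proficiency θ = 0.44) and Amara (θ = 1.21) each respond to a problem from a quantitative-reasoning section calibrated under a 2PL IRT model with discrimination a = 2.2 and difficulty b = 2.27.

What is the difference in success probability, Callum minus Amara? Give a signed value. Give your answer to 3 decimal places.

-0.071

P(θ) = 1 / (1 + exp(−a(θ − b)))
P(Callum) = 0.0175  [exponent -4.0260]
P(Amara) = 0.0885  [exponent -2.3320]
Difference = 0.0175 − 0.0885 = -0.0710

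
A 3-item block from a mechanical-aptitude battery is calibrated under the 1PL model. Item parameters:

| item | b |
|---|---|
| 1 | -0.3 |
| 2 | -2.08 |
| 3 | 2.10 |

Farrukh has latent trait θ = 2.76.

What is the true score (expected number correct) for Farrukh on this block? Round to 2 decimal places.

2.61

P(θ) = 1 / (1 + exp(−(θ − b)))
P_1 = 1/(1+e^{-3.0600}) = 0.9552
P_2 = 1/(1+e^{-4.8400}) = 0.9922
P_3 = 1/(1+e^{-0.6600}) = 0.6593
E[score] = 0.9552 + 0.9922 + 0.6593 = 2.6066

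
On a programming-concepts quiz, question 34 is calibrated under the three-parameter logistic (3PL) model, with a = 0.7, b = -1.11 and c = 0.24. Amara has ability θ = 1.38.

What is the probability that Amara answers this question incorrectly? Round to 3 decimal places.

P(θ) = c + (1 − c) · 1 / (1 + exp(−a(θ − b)))
Exponent: 0.7 × (1.38 − (-1.11)) = 1.7430
1/(1 + e^{-1.7430}) = 0.8511
P = 0.24 + 0.76 × 0.8511 = 0.8868
P(incorrect) = 1 − 0.8868 = 0.1132

0.113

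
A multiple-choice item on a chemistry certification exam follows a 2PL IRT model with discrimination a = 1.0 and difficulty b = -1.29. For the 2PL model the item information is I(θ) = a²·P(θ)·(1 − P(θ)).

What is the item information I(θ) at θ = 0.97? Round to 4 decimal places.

0.0856

P = 1/(1+e^{-2.2600}) = 0.9055
P(1−P) = 0.9055 × 0.0945 = 0.0856
I = a² × P(1−P) = 1.0² × 0.0856 = 0.08556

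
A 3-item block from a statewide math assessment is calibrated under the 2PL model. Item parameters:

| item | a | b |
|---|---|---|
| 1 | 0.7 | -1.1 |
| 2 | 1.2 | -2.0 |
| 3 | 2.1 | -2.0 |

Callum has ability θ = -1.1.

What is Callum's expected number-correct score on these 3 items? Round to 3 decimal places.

2.115

P(θ) = 1 / (1 + exp(−a(θ − b)))
P_1 = 1/(1+e^{0.0000}) = 0.5000
P_2 = 1/(1+e^{-1.0800}) = 0.7465
P_3 = 1/(1+e^{-1.8900}) = 0.8688
E[score] = 0.5000 + 0.7465 + 0.8688 = 2.1152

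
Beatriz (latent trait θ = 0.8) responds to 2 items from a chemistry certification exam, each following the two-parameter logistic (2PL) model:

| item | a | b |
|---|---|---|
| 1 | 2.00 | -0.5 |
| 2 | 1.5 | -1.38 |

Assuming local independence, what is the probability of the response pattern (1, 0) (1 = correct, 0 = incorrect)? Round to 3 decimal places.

P(θ) = 1 / (1 + exp(−a(θ − b)))
P_1 = 1/(1+e^{-2.6000}) = 0.9309
P_2 = 1/(1+e^{-3.2700}) = 0.9634
L = P_1 × (1−P_2) = 0.9309 × 0.0366 = 0.03408

0.034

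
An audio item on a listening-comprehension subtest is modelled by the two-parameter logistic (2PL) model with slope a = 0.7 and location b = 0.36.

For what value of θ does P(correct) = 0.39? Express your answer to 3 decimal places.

-0.279

P(θ) = 1 / (1 + exp(−a(θ − b)))
logit = ln(0.3900/0.6100) = -0.4473
θ = b + logit/(a) = 0.36 + (-0.4473)/0.7000 = -0.2790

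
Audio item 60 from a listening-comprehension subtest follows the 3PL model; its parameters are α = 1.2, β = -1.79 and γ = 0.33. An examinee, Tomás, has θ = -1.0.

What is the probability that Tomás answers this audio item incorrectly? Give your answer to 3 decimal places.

P(θ) = γ + (1 − γ) · 1 / (1 + exp(−α(θ − β)))
Exponent: 1.2 × (-1.0 − (-1.79)) = 0.9480
1/(1 + e^{-0.9480}) = 0.7207
P = 0.33 + 0.67 × 0.7207 = 0.8129
P(incorrect) = 1 − 0.8129 = 0.1871

0.187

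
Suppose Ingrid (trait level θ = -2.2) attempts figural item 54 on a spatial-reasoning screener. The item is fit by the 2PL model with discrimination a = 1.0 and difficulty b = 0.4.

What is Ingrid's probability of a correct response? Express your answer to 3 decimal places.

0.069

P(θ) = 1 / (1 + exp(−a(θ − b)))
Exponent: 1.0 × (-2.2 − 0.4) = -2.6000
1/(1 + e^{2.6000}) = 0.0691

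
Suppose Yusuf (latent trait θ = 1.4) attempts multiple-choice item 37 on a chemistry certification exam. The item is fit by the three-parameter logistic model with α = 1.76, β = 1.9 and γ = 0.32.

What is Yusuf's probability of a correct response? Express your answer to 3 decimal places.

0.519

P(θ) = γ + (1 − γ) · 1 / (1 + exp(−α(θ − β)))
Exponent: 1.76 × (1.4 − 1.9) = -0.8800
1/(1 + e^{0.8800}) = 0.2932
P = 0.32 + 0.68 × 0.2932 = 0.5194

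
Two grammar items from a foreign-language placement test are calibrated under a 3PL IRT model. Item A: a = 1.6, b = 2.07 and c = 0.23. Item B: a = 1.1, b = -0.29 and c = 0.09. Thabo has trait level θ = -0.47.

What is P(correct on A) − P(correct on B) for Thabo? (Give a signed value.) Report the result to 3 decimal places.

-0.257

P(θ) = c + (1 − c) · 1 / (1 + exp(−a(θ − b)))
P_A = 0.2430
P_B = 0.5001
P_A − P_B = -0.2571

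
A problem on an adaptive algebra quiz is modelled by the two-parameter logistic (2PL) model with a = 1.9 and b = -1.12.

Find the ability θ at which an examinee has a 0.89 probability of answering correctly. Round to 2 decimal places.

P(θ) = 1 / (1 + exp(−a(θ − b)))
logit = ln(0.8900/0.1100) = 2.0907
θ = b + logit/(a) = -1.12 + 2.0907/1.9000 = -0.0196

-0.02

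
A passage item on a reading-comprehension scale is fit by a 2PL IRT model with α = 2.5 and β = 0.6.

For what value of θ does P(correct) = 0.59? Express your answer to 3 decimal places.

P(θ) = 1 / (1 + exp(−α(θ − β)))
logit = ln(0.5900/0.4100) = 0.3640
θ = β + logit/(α) = 0.6 + 0.3640/2.5000 = 0.7456

0.746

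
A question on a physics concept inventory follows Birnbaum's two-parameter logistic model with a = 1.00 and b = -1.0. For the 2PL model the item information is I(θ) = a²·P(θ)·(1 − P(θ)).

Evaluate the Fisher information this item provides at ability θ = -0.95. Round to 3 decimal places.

P = 1/(1+e^{-0.0500}) = 0.5125
P(1−P) = 0.5125 × 0.4875 = 0.2498
I = a² × P(1−P) = 1.00² × 0.2498 = 0.24984

0.250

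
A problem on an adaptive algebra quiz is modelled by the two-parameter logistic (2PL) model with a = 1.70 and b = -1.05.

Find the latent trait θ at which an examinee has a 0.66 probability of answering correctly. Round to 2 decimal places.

P(θ) = 1 / (1 + exp(−a(θ − b)))
logit = ln(0.6600/0.3400) = 0.6633
θ = b + logit/(a) = -1.05 + 0.6633/1.7000 = -0.6598

-0.66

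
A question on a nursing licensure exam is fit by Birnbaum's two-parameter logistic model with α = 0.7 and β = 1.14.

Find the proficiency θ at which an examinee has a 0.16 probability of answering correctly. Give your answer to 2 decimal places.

P(θ) = 1 / (1 + exp(−α(θ − β)))
logit = ln(0.1600/0.8400) = -1.6582
θ = β + logit/(α) = 1.14 + (-1.6582)/0.7000 = -1.2289

-1.23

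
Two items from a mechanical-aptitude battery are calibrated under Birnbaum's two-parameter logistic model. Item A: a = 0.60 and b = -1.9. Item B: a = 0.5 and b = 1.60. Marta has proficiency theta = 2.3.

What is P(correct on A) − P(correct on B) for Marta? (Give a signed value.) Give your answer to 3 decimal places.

0.339

P(theta) = 1 / (1 + exp(−a(theta − b)))
P_A = 0.9255
P_B = 0.5866
P_A − P_B = 0.3389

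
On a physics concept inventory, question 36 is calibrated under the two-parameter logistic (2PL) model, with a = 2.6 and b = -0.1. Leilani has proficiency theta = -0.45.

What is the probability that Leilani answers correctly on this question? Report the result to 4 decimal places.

0.2870

P(theta) = 1 / (1 + exp(−a(theta − b)))
Exponent: 2.6 × (-0.45 − (-0.1)) = -0.9100
1/(1 + e^{0.9100}) = 0.2870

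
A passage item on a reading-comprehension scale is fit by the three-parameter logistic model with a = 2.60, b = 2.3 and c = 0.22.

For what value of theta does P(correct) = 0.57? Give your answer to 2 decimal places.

2.22

P(theta) = c + (1 − c) · 1 / (1 + exp(−a(theta − b)))
Remove guessing floor: (0.57 − 0.22)/(1 − 0.22) = 0.4487
logit = ln(0.4487/0.5513) = -0.2059
theta = b + logit/(a) = 2.3 + (-0.2059)/2.6000 = 2.2208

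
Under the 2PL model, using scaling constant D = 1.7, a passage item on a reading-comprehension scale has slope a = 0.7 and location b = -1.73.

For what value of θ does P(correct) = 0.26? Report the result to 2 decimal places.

P(θ) = 1 / (1 + exp(−D·a(θ − b)))
logit = ln(0.2600/0.7400) = -1.0460
θ = b + logit/(1.7·a) = -1.73 + (-1.0460)/1.1900 = -2.6090

-2.61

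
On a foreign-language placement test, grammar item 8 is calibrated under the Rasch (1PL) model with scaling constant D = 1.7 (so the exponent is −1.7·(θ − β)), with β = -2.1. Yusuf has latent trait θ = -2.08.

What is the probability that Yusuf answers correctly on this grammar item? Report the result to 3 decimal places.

P(θ) = 1 / (1 + exp(−D·(θ − β)))
Exponent: 1.7 × (-2.08 − (-2.1)) = 0.0340
1/(1 + e^{-0.0340}) = 0.5085
P = 0.5085

0.508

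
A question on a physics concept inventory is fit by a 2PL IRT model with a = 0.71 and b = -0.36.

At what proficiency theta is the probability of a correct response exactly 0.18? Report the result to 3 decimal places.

-2.496

P(theta) = 1 / (1 + exp(−a(theta − b)))
logit = ln(0.1800/0.8200) = -1.5163
theta = b + logit/(a) = -0.36 + (-1.5163)/0.7100 = -2.4957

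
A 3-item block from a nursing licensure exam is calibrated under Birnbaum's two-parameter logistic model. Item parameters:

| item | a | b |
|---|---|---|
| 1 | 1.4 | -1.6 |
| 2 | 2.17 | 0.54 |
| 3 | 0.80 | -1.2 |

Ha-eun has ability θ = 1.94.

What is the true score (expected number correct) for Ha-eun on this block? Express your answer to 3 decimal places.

P(θ) = 1 / (1 + exp(−a(θ − b)))
P_1 = 1/(1+e^{-4.9560}) = 0.9930
P_2 = 1/(1+e^{-3.0380}) = 0.9543
P_3 = 1/(1+e^{-2.5120}) = 0.9250
E[score] = 0.9930 + 0.9543 + 0.9250 = 2.8722

2.872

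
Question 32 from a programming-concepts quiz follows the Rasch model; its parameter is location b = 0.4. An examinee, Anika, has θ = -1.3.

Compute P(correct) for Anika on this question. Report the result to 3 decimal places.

P(θ) = 1 / (1 + exp(−(θ − b)))
Exponent: (-1.3 − 0.4) = -1.7000
1/(1 + e^{1.7000}) = 0.1545
P = 0.1545

0.154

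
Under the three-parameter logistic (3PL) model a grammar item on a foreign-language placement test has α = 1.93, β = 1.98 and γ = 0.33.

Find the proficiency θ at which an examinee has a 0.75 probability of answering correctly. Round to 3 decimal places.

2.249

P(θ) = γ + (1 − γ) · 1 / (1 + exp(−α(θ − β)))
Remove guessing floor: (0.75 − 0.33)/(1 − 0.33) = 0.6269
logit = ln(0.6269/0.3731) = 0.5188
θ = β + logit/(α) = 1.98 + 0.5188/1.9300 = 2.2488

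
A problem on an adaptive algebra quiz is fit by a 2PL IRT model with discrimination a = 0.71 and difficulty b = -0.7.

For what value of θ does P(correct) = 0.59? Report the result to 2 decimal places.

P(θ) = 1 / (1 + exp(−a(θ − b)))
logit = ln(0.5900/0.4100) = 0.3640
θ = b + logit/(a) = -0.7 + 0.3640/0.7100 = -0.1874

-0.19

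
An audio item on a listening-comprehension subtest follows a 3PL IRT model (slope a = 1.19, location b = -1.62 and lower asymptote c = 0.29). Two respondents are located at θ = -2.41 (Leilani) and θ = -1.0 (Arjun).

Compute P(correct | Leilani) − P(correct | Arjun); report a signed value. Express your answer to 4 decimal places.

-0.2809

P(θ) = c + (1 − c) · 1 / (1 + exp(−a(θ − b)))
P(Leilani) = 0.4894  [exponent -0.9401]
P(Arjun) = 0.7703  [exponent 0.7378]
Difference = 0.4894 − 0.7703 = -0.2809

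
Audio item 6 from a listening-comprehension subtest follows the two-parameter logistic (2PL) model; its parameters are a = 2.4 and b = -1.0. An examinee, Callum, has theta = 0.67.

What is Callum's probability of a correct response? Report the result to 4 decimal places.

P(theta) = 1 / (1 + exp(−a(theta − b)))
Exponent: 2.4 × (0.67 − (-1.0)) = 4.0080
1/(1 + e^{-4.0080}) = 0.9822

0.9822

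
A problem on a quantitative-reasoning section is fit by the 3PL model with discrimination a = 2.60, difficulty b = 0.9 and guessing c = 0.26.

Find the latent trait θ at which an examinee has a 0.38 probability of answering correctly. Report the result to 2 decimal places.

0.27

P(θ) = c + (1 − c) · 1 / (1 + exp(−a(θ − b)))
Remove guessing floor: (0.38 − 0.26)/(1 − 0.26) = 0.1622
logit = ln(0.1622/0.8378) = -1.6422
θ = b + logit/(a) = 0.9 + (-1.6422)/2.6000 = 0.2684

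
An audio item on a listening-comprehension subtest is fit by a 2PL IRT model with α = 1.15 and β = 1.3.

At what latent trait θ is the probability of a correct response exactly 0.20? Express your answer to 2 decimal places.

0.09

P(θ) = 1 / (1 + exp(−α(θ − β)))
logit = ln(0.2000/0.8000) = -1.3863
θ = β + logit/(α) = 1.3 + (-1.3863)/1.1500 = 0.0945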